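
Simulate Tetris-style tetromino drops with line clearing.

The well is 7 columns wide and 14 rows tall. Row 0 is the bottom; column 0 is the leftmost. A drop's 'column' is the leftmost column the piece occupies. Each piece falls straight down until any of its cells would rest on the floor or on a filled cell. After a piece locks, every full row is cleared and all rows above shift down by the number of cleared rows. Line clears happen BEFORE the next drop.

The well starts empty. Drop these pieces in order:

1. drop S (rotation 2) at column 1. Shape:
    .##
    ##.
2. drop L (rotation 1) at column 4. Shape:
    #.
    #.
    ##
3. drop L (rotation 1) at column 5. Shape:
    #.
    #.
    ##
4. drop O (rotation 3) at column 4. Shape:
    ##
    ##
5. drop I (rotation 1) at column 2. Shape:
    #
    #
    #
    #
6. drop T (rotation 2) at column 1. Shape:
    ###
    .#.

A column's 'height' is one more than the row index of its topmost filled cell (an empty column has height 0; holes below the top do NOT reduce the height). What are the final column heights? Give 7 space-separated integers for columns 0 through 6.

Drop 1: S rot2 at col 1 lands with bottom-row=0; cleared 0 line(s) (total 0); column heights now [0 1 2 2 0 0 0], max=2
Drop 2: L rot1 at col 4 lands with bottom-row=0; cleared 0 line(s) (total 0); column heights now [0 1 2 2 3 1 0], max=3
Drop 3: L rot1 at col 5 lands with bottom-row=1; cleared 0 line(s) (total 0); column heights now [0 1 2 2 3 4 2], max=4
Drop 4: O rot3 at col 4 lands with bottom-row=4; cleared 0 line(s) (total 0); column heights now [0 1 2 2 6 6 2], max=6
Drop 5: I rot1 at col 2 lands with bottom-row=2; cleared 0 line(s) (total 0); column heights now [0 1 6 2 6 6 2], max=6
Drop 6: T rot2 at col 1 lands with bottom-row=6; cleared 0 line(s) (total 0); column heights now [0 8 8 8 6 6 2], max=8

Answer: 0 8 8 8 6 6 2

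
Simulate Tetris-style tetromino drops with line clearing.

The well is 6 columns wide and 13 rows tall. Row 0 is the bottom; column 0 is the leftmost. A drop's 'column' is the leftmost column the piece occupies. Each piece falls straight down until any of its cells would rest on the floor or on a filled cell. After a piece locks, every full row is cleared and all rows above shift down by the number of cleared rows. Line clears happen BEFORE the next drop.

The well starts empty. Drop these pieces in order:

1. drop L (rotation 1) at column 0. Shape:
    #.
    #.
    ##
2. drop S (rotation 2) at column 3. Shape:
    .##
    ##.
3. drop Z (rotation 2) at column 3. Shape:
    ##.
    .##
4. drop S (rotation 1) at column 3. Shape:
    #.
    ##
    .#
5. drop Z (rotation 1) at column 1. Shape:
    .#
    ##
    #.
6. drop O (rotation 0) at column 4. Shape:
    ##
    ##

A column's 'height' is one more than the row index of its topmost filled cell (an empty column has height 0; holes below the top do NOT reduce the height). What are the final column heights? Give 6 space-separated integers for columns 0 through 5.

Answer: 3 3 4 7 8 8

Derivation:
Drop 1: L rot1 at col 0 lands with bottom-row=0; cleared 0 line(s) (total 0); column heights now [3 1 0 0 0 0], max=3
Drop 2: S rot2 at col 3 lands with bottom-row=0; cleared 0 line(s) (total 0); column heights now [3 1 0 1 2 2], max=3
Drop 3: Z rot2 at col 3 lands with bottom-row=2; cleared 0 line(s) (total 0); column heights now [3 1 0 4 4 3], max=4
Drop 4: S rot1 at col 3 lands with bottom-row=4; cleared 0 line(s) (total 0); column heights now [3 1 0 7 6 3], max=7
Drop 5: Z rot1 at col 1 lands with bottom-row=1; cleared 0 line(s) (total 0); column heights now [3 3 4 7 6 3], max=7
Drop 6: O rot0 at col 4 lands with bottom-row=6; cleared 0 line(s) (total 0); column heights now [3 3 4 7 8 8], max=8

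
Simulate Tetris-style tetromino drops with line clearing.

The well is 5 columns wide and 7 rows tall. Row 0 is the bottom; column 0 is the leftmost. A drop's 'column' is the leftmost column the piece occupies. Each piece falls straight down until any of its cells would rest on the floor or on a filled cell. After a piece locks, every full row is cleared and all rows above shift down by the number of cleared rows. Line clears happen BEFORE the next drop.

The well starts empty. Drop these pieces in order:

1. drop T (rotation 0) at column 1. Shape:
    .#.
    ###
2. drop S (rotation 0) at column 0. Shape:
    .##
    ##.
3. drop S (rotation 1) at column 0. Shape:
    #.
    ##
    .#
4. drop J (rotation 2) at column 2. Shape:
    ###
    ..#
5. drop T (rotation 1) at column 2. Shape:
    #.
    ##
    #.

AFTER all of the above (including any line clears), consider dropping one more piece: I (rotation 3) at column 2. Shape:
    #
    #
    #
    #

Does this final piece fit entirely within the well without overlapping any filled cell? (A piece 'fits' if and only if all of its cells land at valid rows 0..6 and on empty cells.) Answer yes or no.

Drop 1: T rot0 at col 1 lands with bottom-row=0; cleared 0 line(s) (total 0); column heights now [0 1 2 1 0], max=2
Drop 2: S rot0 at col 0 lands with bottom-row=1; cleared 0 line(s) (total 0); column heights now [2 3 3 1 0], max=3
Drop 3: S rot1 at col 0 lands with bottom-row=3; cleared 0 line(s) (total 0); column heights now [6 5 3 1 0], max=6
Drop 4: J rot2 at col 2 lands with bottom-row=2; cleared 0 line(s) (total 0); column heights now [6 5 4 4 4], max=6
Drop 5: T rot1 at col 2 lands with bottom-row=4; cleared 0 line(s) (total 0); column heights now [6 5 7 6 4], max=7
Test piece I rot3 at col 2 (width 1): heights before test = [6 5 7 6 4]; fits = False

Answer: no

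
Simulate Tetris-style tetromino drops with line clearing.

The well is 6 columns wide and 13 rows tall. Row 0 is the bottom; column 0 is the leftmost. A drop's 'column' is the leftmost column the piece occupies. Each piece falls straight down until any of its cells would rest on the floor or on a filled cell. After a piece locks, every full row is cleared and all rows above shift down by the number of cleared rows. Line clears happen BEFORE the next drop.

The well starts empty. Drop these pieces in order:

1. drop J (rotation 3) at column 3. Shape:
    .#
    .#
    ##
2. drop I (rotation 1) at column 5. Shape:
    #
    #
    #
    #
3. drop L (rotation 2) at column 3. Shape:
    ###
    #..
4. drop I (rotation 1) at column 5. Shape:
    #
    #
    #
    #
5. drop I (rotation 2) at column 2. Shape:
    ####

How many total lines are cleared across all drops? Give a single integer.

Answer: 0

Derivation:
Drop 1: J rot3 at col 3 lands with bottom-row=0; cleared 0 line(s) (total 0); column heights now [0 0 0 1 3 0], max=3
Drop 2: I rot1 at col 5 lands with bottom-row=0; cleared 0 line(s) (total 0); column heights now [0 0 0 1 3 4], max=4
Drop 3: L rot2 at col 3 lands with bottom-row=3; cleared 0 line(s) (total 0); column heights now [0 0 0 5 5 5], max=5
Drop 4: I rot1 at col 5 lands with bottom-row=5; cleared 0 line(s) (total 0); column heights now [0 0 0 5 5 9], max=9
Drop 5: I rot2 at col 2 lands with bottom-row=9; cleared 0 line(s) (total 0); column heights now [0 0 10 10 10 10], max=10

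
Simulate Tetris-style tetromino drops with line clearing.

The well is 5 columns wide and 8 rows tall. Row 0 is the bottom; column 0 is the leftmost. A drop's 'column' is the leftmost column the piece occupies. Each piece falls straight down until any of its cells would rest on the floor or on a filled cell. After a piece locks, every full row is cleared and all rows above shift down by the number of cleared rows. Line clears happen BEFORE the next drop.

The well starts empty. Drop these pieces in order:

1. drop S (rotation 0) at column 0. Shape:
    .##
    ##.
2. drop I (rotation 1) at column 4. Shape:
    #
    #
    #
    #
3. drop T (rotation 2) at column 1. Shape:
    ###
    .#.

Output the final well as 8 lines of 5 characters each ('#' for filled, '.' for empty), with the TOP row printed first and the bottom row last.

Drop 1: S rot0 at col 0 lands with bottom-row=0; cleared 0 line(s) (total 0); column heights now [1 2 2 0 0], max=2
Drop 2: I rot1 at col 4 lands with bottom-row=0; cleared 0 line(s) (total 0); column heights now [1 2 2 0 4], max=4
Drop 3: T rot2 at col 1 lands with bottom-row=2; cleared 0 line(s) (total 0); column heights now [1 4 4 4 4], max=4

Answer: .....
.....
.....
.....
.####
..#.#
.##.#
##..#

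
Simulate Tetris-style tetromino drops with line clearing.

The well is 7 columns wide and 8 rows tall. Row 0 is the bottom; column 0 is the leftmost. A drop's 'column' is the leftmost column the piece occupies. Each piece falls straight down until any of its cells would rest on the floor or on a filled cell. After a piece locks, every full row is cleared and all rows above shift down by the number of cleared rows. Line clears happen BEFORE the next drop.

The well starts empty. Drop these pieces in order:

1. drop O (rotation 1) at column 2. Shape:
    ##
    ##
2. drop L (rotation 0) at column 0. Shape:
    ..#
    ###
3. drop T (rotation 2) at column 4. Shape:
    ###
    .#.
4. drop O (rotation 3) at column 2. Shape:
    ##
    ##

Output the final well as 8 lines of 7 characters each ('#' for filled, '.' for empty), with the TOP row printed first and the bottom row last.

Answer: .......
.......
..##...
..##...
..#....
###....
..#####
..##.#.

Derivation:
Drop 1: O rot1 at col 2 lands with bottom-row=0; cleared 0 line(s) (total 0); column heights now [0 0 2 2 0 0 0], max=2
Drop 2: L rot0 at col 0 lands with bottom-row=2; cleared 0 line(s) (total 0); column heights now [3 3 4 2 0 0 0], max=4
Drop 3: T rot2 at col 4 lands with bottom-row=0; cleared 0 line(s) (total 0); column heights now [3 3 4 2 2 2 2], max=4
Drop 4: O rot3 at col 2 lands with bottom-row=4; cleared 0 line(s) (total 0); column heights now [3 3 6 6 2 2 2], max=6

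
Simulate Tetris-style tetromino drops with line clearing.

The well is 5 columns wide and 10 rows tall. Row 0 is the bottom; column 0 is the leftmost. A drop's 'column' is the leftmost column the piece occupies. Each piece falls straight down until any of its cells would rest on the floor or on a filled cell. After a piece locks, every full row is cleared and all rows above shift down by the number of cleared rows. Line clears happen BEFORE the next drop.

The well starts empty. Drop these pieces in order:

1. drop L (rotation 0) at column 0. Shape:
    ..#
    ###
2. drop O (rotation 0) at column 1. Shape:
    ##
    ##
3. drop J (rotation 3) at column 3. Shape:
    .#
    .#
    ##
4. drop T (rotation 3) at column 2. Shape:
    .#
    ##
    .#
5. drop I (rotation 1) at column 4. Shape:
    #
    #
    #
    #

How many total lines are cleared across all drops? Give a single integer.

Drop 1: L rot0 at col 0 lands with bottom-row=0; cleared 0 line(s) (total 0); column heights now [1 1 2 0 0], max=2
Drop 2: O rot0 at col 1 lands with bottom-row=2; cleared 0 line(s) (total 0); column heights now [1 4 4 0 0], max=4
Drop 3: J rot3 at col 3 lands with bottom-row=0; cleared 1 line(s) (total 1); column heights now [0 3 3 0 2], max=3
Drop 4: T rot3 at col 2 lands with bottom-row=2; cleared 0 line(s) (total 1); column heights now [0 3 4 5 2], max=5
Drop 5: I rot1 at col 4 lands with bottom-row=2; cleared 0 line(s) (total 1); column heights now [0 3 4 5 6], max=6

Answer: 1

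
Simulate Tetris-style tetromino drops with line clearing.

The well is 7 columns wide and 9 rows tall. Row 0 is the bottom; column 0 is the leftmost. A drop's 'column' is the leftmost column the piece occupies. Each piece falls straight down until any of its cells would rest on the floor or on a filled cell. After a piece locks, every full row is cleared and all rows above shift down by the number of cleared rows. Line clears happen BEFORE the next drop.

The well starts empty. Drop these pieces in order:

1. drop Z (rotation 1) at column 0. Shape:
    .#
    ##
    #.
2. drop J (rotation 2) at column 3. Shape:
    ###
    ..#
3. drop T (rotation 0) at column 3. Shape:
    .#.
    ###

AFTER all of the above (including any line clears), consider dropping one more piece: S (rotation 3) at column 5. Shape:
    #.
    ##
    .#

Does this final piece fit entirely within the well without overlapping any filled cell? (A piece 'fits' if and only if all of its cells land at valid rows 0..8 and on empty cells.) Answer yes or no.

Drop 1: Z rot1 at col 0 lands with bottom-row=0; cleared 0 line(s) (total 0); column heights now [2 3 0 0 0 0 0], max=3
Drop 2: J rot2 at col 3 lands with bottom-row=0; cleared 0 line(s) (total 0); column heights now [2 3 0 2 2 2 0], max=3
Drop 3: T rot0 at col 3 lands with bottom-row=2; cleared 0 line(s) (total 0); column heights now [2 3 0 3 4 3 0], max=4
Test piece S rot3 at col 5 (width 2): heights before test = [2 3 0 3 4 3 0]; fits = True

Answer: yes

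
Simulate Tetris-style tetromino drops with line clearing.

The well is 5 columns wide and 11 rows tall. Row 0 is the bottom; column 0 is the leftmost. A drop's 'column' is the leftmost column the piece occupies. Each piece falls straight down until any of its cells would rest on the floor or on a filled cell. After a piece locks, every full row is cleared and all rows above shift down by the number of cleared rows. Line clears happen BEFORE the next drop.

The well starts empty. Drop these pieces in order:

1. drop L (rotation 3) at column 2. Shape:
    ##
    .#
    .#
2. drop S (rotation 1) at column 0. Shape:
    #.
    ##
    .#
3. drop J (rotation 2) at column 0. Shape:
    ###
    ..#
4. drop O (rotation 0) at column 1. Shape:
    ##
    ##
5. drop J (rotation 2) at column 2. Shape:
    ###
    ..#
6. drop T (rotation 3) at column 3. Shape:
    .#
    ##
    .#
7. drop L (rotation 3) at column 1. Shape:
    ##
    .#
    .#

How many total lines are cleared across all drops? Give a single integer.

Answer: 0

Derivation:
Drop 1: L rot3 at col 2 lands with bottom-row=0; cleared 0 line(s) (total 0); column heights now [0 0 3 3 0], max=3
Drop 2: S rot1 at col 0 lands with bottom-row=0; cleared 0 line(s) (total 0); column heights now [3 2 3 3 0], max=3
Drop 3: J rot2 at col 0 lands with bottom-row=3; cleared 0 line(s) (total 0); column heights now [5 5 5 3 0], max=5
Drop 4: O rot0 at col 1 lands with bottom-row=5; cleared 0 line(s) (total 0); column heights now [5 7 7 3 0], max=7
Drop 5: J rot2 at col 2 lands with bottom-row=6; cleared 0 line(s) (total 0); column heights now [5 7 8 8 8], max=8
Drop 6: T rot3 at col 3 lands with bottom-row=8; cleared 0 line(s) (total 0); column heights now [5 7 8 10 11], max=11
Drop 7: L rot3 at col 1 lands with bottom-row=8; cleared 0 line(s) (total 0); column heights now [5 11 11 10 11], max=11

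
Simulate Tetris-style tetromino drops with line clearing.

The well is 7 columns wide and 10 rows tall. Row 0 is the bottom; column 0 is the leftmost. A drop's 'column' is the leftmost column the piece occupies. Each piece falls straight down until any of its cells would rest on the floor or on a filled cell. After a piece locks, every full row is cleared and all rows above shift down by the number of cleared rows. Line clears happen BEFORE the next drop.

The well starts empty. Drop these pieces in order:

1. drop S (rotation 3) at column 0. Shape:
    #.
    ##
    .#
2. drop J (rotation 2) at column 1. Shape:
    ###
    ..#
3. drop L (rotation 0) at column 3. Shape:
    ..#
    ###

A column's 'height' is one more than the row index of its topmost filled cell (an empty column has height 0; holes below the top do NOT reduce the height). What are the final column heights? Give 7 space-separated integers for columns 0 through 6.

Answer: 3 3 3 4 4 5 0

Derivation:
Drop 1: S rot3 at col 0 lands with bottom-row=0; cleared 0 line(s) (total 0); column heights now [3 2 0 0 0 0 0], max=3
Drop 2: J rot2 at col 1 lands with bottom-row=1; cleared 0 line(s) (total 0); column heights now [3 3 3 3 0 0 0], max=3
Drop 3: L rot0 at col 3 lands with bottom-row=3; cleared 0 line(s) (total 0); column heights now [3 3 3 4 4 5 0], max=5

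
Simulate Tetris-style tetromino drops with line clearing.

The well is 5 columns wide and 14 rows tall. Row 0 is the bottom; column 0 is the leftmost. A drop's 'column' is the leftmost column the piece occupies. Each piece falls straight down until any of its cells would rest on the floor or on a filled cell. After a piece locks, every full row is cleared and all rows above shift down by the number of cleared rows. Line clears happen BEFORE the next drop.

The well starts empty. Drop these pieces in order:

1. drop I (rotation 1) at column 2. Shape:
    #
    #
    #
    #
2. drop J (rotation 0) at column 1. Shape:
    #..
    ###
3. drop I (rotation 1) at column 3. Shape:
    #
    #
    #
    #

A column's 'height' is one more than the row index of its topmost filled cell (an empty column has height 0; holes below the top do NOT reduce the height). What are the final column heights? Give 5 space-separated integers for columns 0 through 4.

Answer: 0 6 5 9 0

Derivation:
Drop 1: I rot1 at col 2 lands with bottom-row=0; cleared 0 line(s) (total 0); column heights now [0 0 4 0 0], max=4
Drop 2: J rot0 at col 1 lands with bottom-row=4; cleared 0 line(s) (total 0); column heights now [0 6 5 5 0], max=6
Drop 3: I rot1 at col 3 lands with bottom-row=5; cleared 0 line(s) (total 0); column heights now [0 6 5 9 0], max=9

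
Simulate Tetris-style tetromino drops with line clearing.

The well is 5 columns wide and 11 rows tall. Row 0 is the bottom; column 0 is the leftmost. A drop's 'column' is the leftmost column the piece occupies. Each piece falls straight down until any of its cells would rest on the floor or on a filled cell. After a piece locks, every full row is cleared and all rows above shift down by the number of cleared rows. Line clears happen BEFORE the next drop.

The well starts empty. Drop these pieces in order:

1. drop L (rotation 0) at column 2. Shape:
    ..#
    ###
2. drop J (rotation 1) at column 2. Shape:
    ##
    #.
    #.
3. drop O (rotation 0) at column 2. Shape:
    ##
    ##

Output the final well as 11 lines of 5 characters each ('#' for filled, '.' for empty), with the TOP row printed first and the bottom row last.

Answer: .....
.....
.....
.....
.....
..##.
..##.
..##.
..#..
..#.#
..###

Derivation:
Drop 1: L rot0 at col 2 lands with bottom-row=0; cleared 0 line(s) (total 0); column heights now [0 0 1 1 2], max=2
Drop 2: J rot1 at col 2 lands with bottom-row=1; cleared 0 line(s) (total 0); column heights now [0 0 4 4 2], max=4
Drop 3: O rot0 at col 2 lands with bottom-row=4; cleared 0 line(s) (total 0); column heights now [0 0 6 6 2], max=6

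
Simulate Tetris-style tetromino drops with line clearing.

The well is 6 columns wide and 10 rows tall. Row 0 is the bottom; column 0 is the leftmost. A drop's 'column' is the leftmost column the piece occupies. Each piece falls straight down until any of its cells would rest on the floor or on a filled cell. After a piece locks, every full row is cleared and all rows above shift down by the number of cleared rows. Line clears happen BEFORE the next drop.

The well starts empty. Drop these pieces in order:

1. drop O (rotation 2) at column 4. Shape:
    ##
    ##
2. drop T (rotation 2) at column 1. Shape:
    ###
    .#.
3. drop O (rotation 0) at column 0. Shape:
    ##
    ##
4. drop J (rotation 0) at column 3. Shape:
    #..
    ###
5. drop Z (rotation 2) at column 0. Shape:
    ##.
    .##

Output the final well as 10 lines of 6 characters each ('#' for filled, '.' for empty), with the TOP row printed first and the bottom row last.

Drop 1: O rot2 at col 4 lands with bottom-row=0; cleared 0 line(s) (total 0); column heights now [0 0 0 0 2 2], max=2
Drop 2: T rot2 at col 1 lands with bottom-row=0; cleared 0 line(s) (total 0); column heights now [0 2 2 2 2 2], max=2
Drop 3: O rot0 at col 0 lands with bottom-row=2; cleared 0 line(s) (total 0); column heights now [4 4 2 2 2 2], max=4
Drop 4: J rot0 at col 3 lands with bottom-row=2; cleared 0 line(s) (total 0); column heights now [4 4 2 4 3 3], max=4
Drop 5: Z rot2 at col 0 lands with bottom-row=4; cleared 0 line(s) (total 0); column heights now [6 6 5 4 3 3], max=6

Answer: ......
......
......
......
##....
.##...
##.#..
##.###
.#####
..#.##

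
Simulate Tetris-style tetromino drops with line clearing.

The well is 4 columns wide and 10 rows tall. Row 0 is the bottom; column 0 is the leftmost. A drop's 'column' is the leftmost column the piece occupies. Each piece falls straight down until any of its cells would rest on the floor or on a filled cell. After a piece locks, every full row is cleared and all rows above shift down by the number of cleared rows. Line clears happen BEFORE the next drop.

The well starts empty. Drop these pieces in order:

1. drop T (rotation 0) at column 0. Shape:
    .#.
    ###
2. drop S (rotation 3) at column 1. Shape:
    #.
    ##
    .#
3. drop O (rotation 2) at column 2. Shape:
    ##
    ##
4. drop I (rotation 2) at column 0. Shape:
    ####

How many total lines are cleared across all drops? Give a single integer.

Answer: 1

Derivation:
Drop 1: T rot0 at col 0 lands with bottom-row=0; cleared 0 line(s) (total 0); column heights now [1 2 1 0], max=2
Drop 2: S rot3 at col 1 lands with bottom-row=1; cleared 0 line(s) (total 0); column heights now [1 4 3 0], max=4
Drop 3: O rot2 at col 2 lands with bottom-row=3; cleared 0 line(s) (total 0); column heights now [1 4 5 5], max=5
Drop 4: I rot2 at col 0 lands with bottom-row=5; cleared 1 line(s) (total 1); column heights now [1 4 5 5], max=5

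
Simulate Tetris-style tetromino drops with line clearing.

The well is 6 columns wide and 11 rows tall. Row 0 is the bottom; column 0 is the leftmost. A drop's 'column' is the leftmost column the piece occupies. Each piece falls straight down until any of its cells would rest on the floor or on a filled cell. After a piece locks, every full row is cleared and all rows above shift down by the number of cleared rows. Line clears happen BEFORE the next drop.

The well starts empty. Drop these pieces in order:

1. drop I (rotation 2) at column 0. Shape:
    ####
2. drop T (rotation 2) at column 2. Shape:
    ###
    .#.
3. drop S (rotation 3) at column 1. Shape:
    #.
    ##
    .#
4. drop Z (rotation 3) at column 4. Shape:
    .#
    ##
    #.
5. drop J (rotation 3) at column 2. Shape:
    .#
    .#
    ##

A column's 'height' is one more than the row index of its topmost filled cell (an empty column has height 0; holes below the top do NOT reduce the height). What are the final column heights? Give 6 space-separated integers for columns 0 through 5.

Drop 1: I rot2 at col 0 lands with bottom-row=0; cleared 0 line(s) (total 0); column heights now [1 1 1 1 0 0], max=1
Drop 2: T rot2 at col 2 lands with bottom-row=1; cleared 0 line(s) (total 0); column heights now [1 1 3 3 3 0], max=3
Drop 3: S rot3 at col 1 lands with bottom-row=3; cleared 0 line(s) (total 0); column heights now [1 6 5 3 3 0], max=6
Drop 4: Z rot3 at col 4 lands with bottom-row=3; cleared 0 line(s) (total 0); column heights now [1 6 5 3 5 6], max=6
Drop 5: J rot3 at col 2 lands with bottom-row=5; cleared 0 line(s) (total 0); column heights now [1 6 6 8 5 6], max=8

Answer: 1 6 6 8 5 6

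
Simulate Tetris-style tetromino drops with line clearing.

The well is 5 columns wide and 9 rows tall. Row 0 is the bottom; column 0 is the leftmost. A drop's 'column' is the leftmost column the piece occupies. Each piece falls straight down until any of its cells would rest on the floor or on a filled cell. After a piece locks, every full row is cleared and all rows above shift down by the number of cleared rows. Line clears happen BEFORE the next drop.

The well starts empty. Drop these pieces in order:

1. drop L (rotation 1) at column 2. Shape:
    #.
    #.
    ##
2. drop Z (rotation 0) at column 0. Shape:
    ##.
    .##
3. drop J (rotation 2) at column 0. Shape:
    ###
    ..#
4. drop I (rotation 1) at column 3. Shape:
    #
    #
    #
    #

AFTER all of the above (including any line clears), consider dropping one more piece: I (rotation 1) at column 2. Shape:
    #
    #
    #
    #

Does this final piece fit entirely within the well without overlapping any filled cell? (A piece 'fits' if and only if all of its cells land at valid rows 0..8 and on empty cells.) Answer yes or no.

Answer: no

Derivation:
Drop 1: L rot1 at col 2 lands with bottom-row=0; cleared 0 line(s) (total 0); column heights now [0 0 3 1 0], max=3
Drop 2: Z rot0 at col 0 lands with bottom-row=3; cleared 0 line(s) (total 0); column heights now [5 5 4 1 0], max=5
Drop 3: J rot2 at col 0 lands with bottom-row=4; cleared 0 line(s) (total 0); column heights now [6 6 6 1 0], max=6
Drop 4: I rot1 at col 3 lands with bottom-row=1; cleared 0 line(s) (total 0); column heights now [6 6 6 5 0], max=6
Test piece I rot1 at col 2 (width 1): heights before test = [6 6 6 5 0]; fits = False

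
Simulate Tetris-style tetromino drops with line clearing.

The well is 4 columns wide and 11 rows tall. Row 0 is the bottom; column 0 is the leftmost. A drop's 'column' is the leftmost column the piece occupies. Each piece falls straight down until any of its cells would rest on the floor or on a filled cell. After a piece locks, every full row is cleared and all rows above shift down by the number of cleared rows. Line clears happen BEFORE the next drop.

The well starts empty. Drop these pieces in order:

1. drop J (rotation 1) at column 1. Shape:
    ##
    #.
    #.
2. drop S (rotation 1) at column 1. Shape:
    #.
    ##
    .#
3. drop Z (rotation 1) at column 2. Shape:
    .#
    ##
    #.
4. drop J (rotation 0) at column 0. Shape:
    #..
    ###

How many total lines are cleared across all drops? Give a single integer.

Drop 1: J rot1 at col 1 lands with bottom-row=0; cleared 0 line(s) (total 0); column heights now [0 3 3 0], max=3
Drop 2: S rot1 at col 1 lands with bottom-row=3; cleared 0 line(s) (total 0); column heights now [0 6 5 0], max=6
Drop 3: Z rot1 at col 2 lands with bottom-row=5; cleared 0 line(s) (total 0); column heights now [0 6 7 8], max=8
Drop 4: J rot0 at col 0 lands with bottom-row=7; cleared 1 line(s) (total 1); column heights now [8 6 7 7], max=8

Answer: 1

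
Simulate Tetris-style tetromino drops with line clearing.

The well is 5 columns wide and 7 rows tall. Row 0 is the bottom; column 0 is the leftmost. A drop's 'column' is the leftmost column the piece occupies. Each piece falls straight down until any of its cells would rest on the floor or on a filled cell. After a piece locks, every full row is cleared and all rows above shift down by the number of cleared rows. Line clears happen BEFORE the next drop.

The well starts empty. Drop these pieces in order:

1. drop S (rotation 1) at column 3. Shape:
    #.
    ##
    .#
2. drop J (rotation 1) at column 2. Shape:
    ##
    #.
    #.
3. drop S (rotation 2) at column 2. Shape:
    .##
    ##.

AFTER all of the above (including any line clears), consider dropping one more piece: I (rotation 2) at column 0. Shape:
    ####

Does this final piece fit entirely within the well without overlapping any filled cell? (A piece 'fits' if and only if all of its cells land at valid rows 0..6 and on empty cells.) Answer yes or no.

Answer: yes

Derivation:
Drop 1: S rot1 at col 3 lands with bottom-row=0; cleared 0 line(s) (total 0); column heights now [0 0 0 3 2], max=3
Drop 2: J rot1 at col 2 lands with bottom-row=1; cleared 0 line(s) (total 0); column heights now [0 0 4 4 2], max=4
Drop 3: S rot2 at col 2 lands with bottom-row=4; cleared 0 line(s) (total 0); column heights now [0 0 5 6 6], max=6
Test piece I rot2 at col 0 (width 4): heights before test = [0 0 5 6 6]; fits = True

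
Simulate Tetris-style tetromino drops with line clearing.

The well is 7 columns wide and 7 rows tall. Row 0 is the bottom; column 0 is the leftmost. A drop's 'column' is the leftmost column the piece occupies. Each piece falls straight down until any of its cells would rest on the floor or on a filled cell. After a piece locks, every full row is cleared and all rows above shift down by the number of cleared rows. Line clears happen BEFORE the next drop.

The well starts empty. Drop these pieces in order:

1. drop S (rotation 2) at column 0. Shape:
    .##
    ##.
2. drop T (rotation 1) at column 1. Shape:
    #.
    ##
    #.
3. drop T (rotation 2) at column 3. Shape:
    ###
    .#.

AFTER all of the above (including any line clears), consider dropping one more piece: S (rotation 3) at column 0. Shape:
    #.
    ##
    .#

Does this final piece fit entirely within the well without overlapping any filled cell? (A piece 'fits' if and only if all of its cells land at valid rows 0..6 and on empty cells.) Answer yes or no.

Drop 1: S rot2 at col 0 lands with bottom-row=0; cleared 0 line(s) (total 0); column heights now [1 2 2 0 0 0 0], max=2
Drop 2: T rot1 at col 1 lands with bottom-row=2; cleared 0 line(s) (total 0); column heights now [1 5 4 0 0 0 0], max=5
Drop 3: T rot2 at col 3 lands with bottom-row=0; cleared 0 line(s) (total 0); column heights now [1 5 4 2 2 2 0], max=5
Test piece S rot3 at col 0 (width 2): heights before test = [1 5 4 2 2 2 0]; fits = False

Answer: no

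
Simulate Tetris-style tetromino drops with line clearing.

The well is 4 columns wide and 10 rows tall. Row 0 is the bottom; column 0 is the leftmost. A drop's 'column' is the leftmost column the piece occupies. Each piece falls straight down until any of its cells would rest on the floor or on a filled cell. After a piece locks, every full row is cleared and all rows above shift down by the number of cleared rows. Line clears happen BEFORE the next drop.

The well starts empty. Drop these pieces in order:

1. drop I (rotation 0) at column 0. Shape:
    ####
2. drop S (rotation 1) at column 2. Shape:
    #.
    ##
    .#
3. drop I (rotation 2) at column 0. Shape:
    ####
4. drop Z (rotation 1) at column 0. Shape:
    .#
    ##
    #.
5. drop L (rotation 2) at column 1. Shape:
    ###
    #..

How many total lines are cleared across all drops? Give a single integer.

Answer: 3

Derivation:
Drop 1: I rot0 at col 0 lands with bottom-row=0; cleared 1 line(s) (total 1); column heights now [0 0 0 0], max=0
Drop 2: S rot1 at col 2 lands with bottom-row=0; cleared 0 line(s) (total 1); column heights now [0 0 3 2], max=3
Drop 3: I rot2 at col 0 lands with bottom-row=3; cleared 1 line(s) (total 2); column heights now [0 0 3 2], max=3
Drop 4: Z rot1 at col 0 lands with bottom-row=0; cleared 1 line(s) (total 3); column heights now [1 2 2 1], max=2
Drop 5: L rot2 at col 1 lands with bottom-row=2; cleared 0 line(s) (total 3); column heights now [1 4 4 4], max=4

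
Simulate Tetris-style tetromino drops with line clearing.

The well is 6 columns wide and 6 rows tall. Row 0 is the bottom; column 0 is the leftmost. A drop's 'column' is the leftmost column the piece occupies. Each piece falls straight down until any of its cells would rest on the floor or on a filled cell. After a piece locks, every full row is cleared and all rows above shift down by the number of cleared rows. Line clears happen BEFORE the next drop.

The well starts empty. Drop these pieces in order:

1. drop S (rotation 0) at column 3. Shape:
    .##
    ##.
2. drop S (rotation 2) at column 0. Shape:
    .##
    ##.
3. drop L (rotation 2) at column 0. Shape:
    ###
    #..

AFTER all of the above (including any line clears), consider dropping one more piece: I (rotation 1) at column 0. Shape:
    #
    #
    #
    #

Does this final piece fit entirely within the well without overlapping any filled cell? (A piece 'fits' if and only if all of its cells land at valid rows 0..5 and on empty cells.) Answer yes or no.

Answer: no

Derivation:
Drop 1: S rot0 at col 3 lands with bottom-row=0; cleared 0 line(s) (total 0); column heights now [0 0 0 1 2 2], max=2
Drop 2: S rot2 at col 0 lands with bottom-row=0; cleared 0 line(s) (total 0); column heights now [1 2 2 1 2 2], max=2
Drop 3: L rot2 at col 0 lands with bottom-row=1; cleared 0 line(s) (total 0); column heights now [3 3 3 1 2 2], max=3
Test piece I rot1 at col 0 (width 1): heights before test = [3 3 3 1 2 2]; fits = False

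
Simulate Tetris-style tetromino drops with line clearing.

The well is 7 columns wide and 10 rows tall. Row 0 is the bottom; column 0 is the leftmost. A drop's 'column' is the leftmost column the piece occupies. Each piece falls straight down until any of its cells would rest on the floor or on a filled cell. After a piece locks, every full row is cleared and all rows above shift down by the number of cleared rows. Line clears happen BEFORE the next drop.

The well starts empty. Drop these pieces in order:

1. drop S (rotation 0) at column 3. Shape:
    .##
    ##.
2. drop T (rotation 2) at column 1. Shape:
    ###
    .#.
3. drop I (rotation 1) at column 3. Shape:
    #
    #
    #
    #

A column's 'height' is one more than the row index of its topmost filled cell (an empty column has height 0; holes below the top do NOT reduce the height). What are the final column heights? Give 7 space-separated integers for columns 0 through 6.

Answer: 0 2 2 6 2 2 0

Derivation:
Drop 1: S rot0 at col 3 lands with bottom-row=0; cleared 0 line(s) (total 0); column heights now [0 0 0 1 2 2 0], max=2
Drop 2: T rot2 at col 1 lands with bottom-row=0; cleared 0 line(s) (total 0); column heights now [0 2 2 2 2 2 0], max=2
Drop 3: I rot1 at col 3 lands with bottom-row=2; cleared 0 line(s) (total 0); column heights now [0 2 2 6 2 2 0], max=6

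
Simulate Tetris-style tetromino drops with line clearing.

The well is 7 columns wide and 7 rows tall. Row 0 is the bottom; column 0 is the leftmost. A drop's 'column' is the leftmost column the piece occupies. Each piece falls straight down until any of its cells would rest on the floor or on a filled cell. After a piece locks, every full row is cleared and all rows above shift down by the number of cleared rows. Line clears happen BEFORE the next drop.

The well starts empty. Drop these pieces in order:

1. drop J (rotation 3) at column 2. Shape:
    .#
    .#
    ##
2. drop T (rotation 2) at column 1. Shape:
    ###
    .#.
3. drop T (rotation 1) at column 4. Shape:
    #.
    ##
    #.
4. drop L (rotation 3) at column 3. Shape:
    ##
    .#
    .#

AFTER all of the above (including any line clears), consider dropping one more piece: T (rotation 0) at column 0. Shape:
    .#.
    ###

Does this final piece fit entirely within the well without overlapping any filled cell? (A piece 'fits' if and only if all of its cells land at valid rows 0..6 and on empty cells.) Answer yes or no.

Drop 1: J rot3 at col 2 lands with bottom-row=0; cleared 0 line(s) (total 0); column heights now [0 0 1 3 0 0 0], max=3
Drop 2: T rot2 at col 1 lands with bottom-row=2; cleared 0 line(s) (total 0); column heights now [0 4 4 4 0 0 0], max=4
Drop 3: T rot1 at col 4 lands with bottom-row=0; cleared 0 line(s) (total 0); column heights now [0 4 4 4 3 2 0], max=4
Drop 4: L rot3 at col 3 lands with bottom-row=3; cleared 0 line(s) (total 0); column heights now [0 4 4 6 6 2 0], max=6
Test piece T rot0 at col 0 (width 3): heights before test = [0 4 4 6 6 2 0]; fits = True

Answer: yes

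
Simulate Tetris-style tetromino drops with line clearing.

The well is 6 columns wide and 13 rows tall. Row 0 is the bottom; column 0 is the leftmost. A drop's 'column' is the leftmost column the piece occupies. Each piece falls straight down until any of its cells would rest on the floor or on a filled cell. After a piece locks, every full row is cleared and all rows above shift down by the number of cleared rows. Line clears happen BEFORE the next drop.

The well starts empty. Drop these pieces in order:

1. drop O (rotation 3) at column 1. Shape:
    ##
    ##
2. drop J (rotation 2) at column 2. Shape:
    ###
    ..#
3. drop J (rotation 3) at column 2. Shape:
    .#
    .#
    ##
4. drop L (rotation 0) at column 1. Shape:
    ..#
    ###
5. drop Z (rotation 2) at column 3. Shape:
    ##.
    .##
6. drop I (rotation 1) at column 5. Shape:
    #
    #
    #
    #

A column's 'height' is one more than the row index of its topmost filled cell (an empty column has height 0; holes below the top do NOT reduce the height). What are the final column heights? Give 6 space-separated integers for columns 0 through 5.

Answer: 0 7 7 9 9 12

Derivation:
Drop 1: O rot3 at col 1 lands with bottom-row=0; cleared 0 line(s) (total 0); column heights now [0 2 2 0 0 0], max=2
Drop 2: J rot2 at col 2 lands with bottom-row=1; cleared 0 line(s) (total 0); column heights now [0 2 3 3 3 0], max=3
Drop 3: J rot3 at col 2 lands with bottom-row=3; cleared 0 line(s) (total 0); column heights now [0 2 4 6 3 0], max=6
Drop 4: L rot0 at col 1 lands with bottom-row=6; cleared 0 line(s) (total 0); column heights now [0 7 7 8 3 0], max=8
Drop 5: Z rot2 at col 3 lands with bottom-row=7; cleared 0 line(s) (total 0); column heights now [0 7 7 9 9 8], max=9
Drop 6: I rot1 at col 5 lands with bottom-row=8; cleared 0 line(s) (total 0); column heights now [0 7 7 9 9 12], max=12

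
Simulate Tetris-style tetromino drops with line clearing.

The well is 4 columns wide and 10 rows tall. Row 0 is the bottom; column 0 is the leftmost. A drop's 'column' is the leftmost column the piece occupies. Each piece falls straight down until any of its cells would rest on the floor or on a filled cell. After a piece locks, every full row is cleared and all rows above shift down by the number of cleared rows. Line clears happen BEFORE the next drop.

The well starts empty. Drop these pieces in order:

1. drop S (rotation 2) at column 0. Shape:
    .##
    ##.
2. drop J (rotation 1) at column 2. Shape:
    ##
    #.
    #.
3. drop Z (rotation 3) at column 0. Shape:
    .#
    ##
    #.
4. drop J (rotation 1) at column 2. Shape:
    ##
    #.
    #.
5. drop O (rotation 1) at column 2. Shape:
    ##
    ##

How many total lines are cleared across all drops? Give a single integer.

Drop 1: S rot2 at col 0 lands with bottom-row=0; cleared 0 line(s) (total 0); column heights now [1 2 2 0], max=2
Drop 2: J rot1 at col 2 lands with bottom-row=2; cleared 0 line(s) (total 0); column heights now [1 2 5 5], max=5
Drop 3: Z rot3 at col 0 lands with bottom-row=1; cleared 0 line(s) (total 0); column heights now [3 4 5 5], max=5
Drop 4: J rot1 at col 2 lands with bottom-row=5; cleared 0 line(s) (total 0); column heights now [3 4 8 8], max=8
Drop 5: O rot1 at col 2 lands with bottom-row=8; cleared 0 line(s) (total 0); column heights now [3 4 10 10], max=10

Answer: 0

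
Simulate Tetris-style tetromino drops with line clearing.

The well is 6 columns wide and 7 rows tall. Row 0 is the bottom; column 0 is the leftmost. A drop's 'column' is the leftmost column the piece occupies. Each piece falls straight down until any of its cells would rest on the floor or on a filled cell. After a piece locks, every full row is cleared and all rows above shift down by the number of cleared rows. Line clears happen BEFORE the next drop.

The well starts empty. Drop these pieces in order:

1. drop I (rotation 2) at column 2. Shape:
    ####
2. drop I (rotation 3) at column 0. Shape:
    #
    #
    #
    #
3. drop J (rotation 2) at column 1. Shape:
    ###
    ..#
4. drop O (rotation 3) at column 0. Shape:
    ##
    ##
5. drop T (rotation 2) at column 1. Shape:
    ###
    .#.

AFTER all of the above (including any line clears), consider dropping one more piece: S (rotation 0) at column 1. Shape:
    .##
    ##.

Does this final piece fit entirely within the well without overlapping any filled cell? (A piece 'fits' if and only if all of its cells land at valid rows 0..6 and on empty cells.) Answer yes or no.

Drop 1: I rot2 at col 2 lands with bottom-row=0; cleared 0 line(s) (total 0); column heights now [0 0 1 1 1 1], max=1
Drop 2: I rot3 at col 0 lands with bottom-row=0; cleared 0 line(s) (total 0); column heights now [4 0 1 1 1 1], max=4
Drop 3: J rot2 at col 1 lands with bottom-row=1; cleared 0 line(s) (total 0); column heights now [4 3 3 3 1 1], max=4
Drop 4: O rot3 at col 0 lands with bottom-row=4; cleared 0 line(s) (total 0); column heights now [6 6 3 3 1 1], max=6
Drop 5: T rot2 at col 1 lands with bottom-row=5; cleared 0 line(s) (total 0); column heights now [6 7 7 7 1 1], max=7
Test piece S rot0 at col 1 (width 3): heights before test = [6 7 7 7 1 1]; fits = False

Answer: no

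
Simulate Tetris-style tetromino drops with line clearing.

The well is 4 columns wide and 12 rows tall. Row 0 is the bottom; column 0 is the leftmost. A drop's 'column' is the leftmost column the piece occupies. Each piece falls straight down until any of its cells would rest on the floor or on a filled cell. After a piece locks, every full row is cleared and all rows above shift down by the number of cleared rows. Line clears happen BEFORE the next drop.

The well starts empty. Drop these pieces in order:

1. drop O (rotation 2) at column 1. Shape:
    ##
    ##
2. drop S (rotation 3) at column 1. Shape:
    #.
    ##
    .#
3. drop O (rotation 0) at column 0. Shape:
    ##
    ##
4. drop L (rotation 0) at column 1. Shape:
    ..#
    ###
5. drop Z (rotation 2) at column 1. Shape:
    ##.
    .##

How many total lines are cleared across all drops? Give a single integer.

Answer: 0

Derivation:
Drop 1: O rot2 at col 1 lands with bottom-row=0; cleared 0 line(s) (total 0); column heights now [0 2 2 0], max=2
Drop 2: S rot3 at col 1 lands with bottom-row=2; cleared 0 line(s) (total 0); column heights now [0 5 4 0], max=5
Drop 3: O rot0 at col 0 lands with bottom-row=5; cleared 0 line(s) (total 0); column heights now [7 7 4 0], max=7
Drop 4: L rot0 at col 1 lands with bottom-row=7; cleared 0 line(s) (total 0); column heights now [7 8 8 9], max=9
Drop 5: Z rot2 at col 1 lands with bottom-row=9; cleared 0 line(s) (total 0); column heights now [7 11 11 10], max=11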